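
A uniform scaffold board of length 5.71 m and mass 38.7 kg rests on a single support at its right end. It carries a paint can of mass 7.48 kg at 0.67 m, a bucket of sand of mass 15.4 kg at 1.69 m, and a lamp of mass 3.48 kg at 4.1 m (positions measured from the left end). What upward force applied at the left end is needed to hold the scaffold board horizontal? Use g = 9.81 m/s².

F ≈ 371 N

Sum moments about the right end (the unknown pivot reaction has zero arm there).
Beam weight: 38.7 × 9.81 = 379.6 N down at 2.855 m → arm 2.855 m, τ = 379.6 × 2.855 = 1084 N·m counterclockwise.
Paint can: 7.48 × 9.81 = 73.38 N down at 0.67 m → arm 5.04 m, τ = 73.38 × 5.04 = 369.8 N·m counterclockwise.
Bucket of sand: 15.4 × 9.81 = 151.1 N down at 1.69 m → arm 4.02 m, τ = 151.1 × 4.02 = 607.4 N·m counterclockwise.
Lamp: 3.48 × 9.81 = 34.14 N down at 4.1 m → arm 1.61 m, τ = 34.14 × 1.61 = 54.97 N·m counterclockwise.
Net moment of the loads = 2116 N·m counterclockwise.
The upward force F acts at the left end, arm 5.71 m, giving F × 5.71 clockwise.
Balancing moments: F × 5.71 = 2116, giving F = 2116 / 5.71 = 371 N.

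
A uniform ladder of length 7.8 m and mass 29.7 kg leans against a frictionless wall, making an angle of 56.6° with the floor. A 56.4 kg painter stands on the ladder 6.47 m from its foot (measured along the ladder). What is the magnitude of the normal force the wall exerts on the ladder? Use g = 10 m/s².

N_wall ≈ 406 N

Taking torques about the foot of the ladder:
Ladder weight 29.7×10 = 297 N acts at 3.9 m along the ladder; its horizontal arm is 3.9·cos56.6° = 2.147 m → τ = 637.7 N·m clockwise.
Painter: 56.4×10 = 564 N at 6.47 m → arm 3.562 m → τ = 2009 N·m clockwise.
Wall normal N acts horizontally at the top; its moment arm is the height L sinθ = 7.8·sin56.6° = 6.512 m, counterclockwise.
For rotational equilibrium, N × 6.512 = 2647, so N = 406 N.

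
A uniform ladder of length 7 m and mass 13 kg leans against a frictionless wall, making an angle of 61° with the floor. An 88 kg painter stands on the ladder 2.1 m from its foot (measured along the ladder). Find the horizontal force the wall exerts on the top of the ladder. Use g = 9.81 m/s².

N_wall ≈ 179 N

Choose the foot of the ladder as the axis so the floor normal and friction both act there and drop out.
Ladder weight 13×9.81 = 127.5 N acts at 3.5 m along the ladder; its horizontal arm is 3.5·cos61° = 1.697 m → τ = 216.4 N·m clockwise.
Painter: 88×9.81 = 863.3 N at 2.1 m → arm 1.018 m → τ = 878.8 N·m clockwise.
Wall normal N acts horizontally at the top; its moment arm is the height L sinθ = 7·sin61° = 6.122 m, counterclockwise.
Στ = 0 ⇒ N × 6.122 = 1095 ⇒ N = 179 N.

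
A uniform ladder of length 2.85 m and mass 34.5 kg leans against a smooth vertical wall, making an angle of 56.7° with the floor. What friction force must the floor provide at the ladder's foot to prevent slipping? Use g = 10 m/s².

f ≈ 113 N

Choose the foot of the ladder as the axis so the floor normal and friction both act there and drop out.
Ladder weight 34.5×10 = 345 N acts at 1.425 m along the ladder; its horizontal arm is 1.425·cos56.7° = 0.7824 m → τ = 269.9 N·m clockwise.
Wall normal N acts horizontally at the top; its moment arm is the height L sinθ = 2.85·sin56.7° = 2.382 m, counterclockwise.
Setting net torque to zero: N × 2.382 = 269.9 → N = 113 N.
ΣFx = 0: friction at the foot balances the wall's push, so f = N_wall = 113 N.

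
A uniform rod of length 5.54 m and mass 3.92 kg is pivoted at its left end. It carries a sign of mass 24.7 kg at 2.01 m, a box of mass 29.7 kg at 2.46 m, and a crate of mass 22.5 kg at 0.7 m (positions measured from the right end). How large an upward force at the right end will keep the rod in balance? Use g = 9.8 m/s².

F ≈ 528 N

Take moments about the left end.
Beam weight: 3.92 × 9.8 = 38.42 N down at 2.77 m → arm 2.77 m, τ = 38.42 × 2.77 = 106.4 N·m clockwise.
Sign: 24.7 × 9.8 = 242.1 N down at 2.01 m → arm 3.53 m, τ = 242.1 × 3.53 = 854.6 N·m clockwise.
Box: 29.7 × 9.8 = 291.1 N down at 2.46 m → arm 3.08 m, τ = 291.1 × 3.08 = 896.6 N·m clockwise.
Crate: 22.5 × 9.8 = 220.5 N down at 0.7 m → arm 4.84 m, τ = 220.5 × 4.84 = 1067 N·m clockwise.
Net moment of the loads = 2925 N·m clockwise.
The upward force F acts at the right end, arm 5.54 m, giving F × 5.54 counterclockwise.
For rotational equilibrium, F × 5.54 = 2925, so F = 2925 / 5.54 = 528 N.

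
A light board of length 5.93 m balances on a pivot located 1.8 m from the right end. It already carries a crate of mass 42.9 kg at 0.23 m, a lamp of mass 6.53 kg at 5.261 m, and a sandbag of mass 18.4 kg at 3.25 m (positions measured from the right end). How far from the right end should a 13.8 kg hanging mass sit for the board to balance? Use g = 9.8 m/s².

Take moments about the pivot (at 1.8 m from the right end).
Crate: 42.9 × 9.8 = 420.4 N down at 0.23 m → arm 1.57 m, τ = 420.4 × 1.57 = 660 N·m clockwise.
Lamp: 6.53 × 9.8 = 63.99 N down at 5.261 m → arm 3.461 m, τ = 63.99 × 3.461 = 221.5 N·m counterclockwise.
Sandbag: 18.4 × 9.8 = 180.3 N down at 3.25 m → arm 1.45 m, τ = 180.3 × 1.45 = 261.4 N·m counterclockwise.
Net moment of existing loads = 177.1 N·m clockwise.
The hanging mass weighs 13.8 × 9.8 = 135.2 N and must supply an equal counterclockwise moment, so its lever arm about the pivot is 177.1 / 135.2 = 1.31 m.
That puts it at 1.8 + 1.31 = 3.11 m from the right end.

x ≈ 3.11 m from the right end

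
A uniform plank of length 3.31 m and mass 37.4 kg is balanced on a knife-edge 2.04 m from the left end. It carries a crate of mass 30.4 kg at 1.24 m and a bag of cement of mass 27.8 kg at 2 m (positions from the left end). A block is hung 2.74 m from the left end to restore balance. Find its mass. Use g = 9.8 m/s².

m ≈ 56.9 kg

Taking torques about the knife-edge (at 2.04 m from the left end):
Beam weight: 37.4 × 9.8 = 366.5 N down at 1.655 m → arm 0.385 m, τ = 366.5 × 0.385 = 141.1 N·m counterclockwise.
Crate: 30.4 × 9.8 = 297.9 N down at 1.24 m → arm 0.8 m, τ = 297.9 × 0.8 = 238.3 N·m counterclockwise.
Bag of cement: 27.8 × 9.8 = 272.4 N down at 2 m → arm 0.04 m, τ = 272.4 × 0.04 = 10.9 N·m counterclockwise.
Net moment of known loads = 390.3 N·m counterclockwise.
An unknown mass m at 2.74 m has arm 0.7 m; its moment is m·g·0.7 clockwise.
Balancing moments: m × 9.8 × 0.7 = 390.3, giving m = 390.3 / (9.8 × 0.7) = 56.9 kg.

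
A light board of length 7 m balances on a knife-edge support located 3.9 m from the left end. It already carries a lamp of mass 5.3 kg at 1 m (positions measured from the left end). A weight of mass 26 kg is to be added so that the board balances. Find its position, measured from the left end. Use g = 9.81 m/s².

Take moments about the knife-edge support (at 3.9 m from the left end).
Lamp: 5.3 × 9.81 = 51.99 N down at 1 m → arm 2.9 m, τ = 51.99 × 2.9 = 150.8 N·m counterclockwise.
Net moment of existing loads = 150.8 N·m counterclockwise.
The weight weighs 26 × 9.81 = 255.1 N and must supply an equal clockwise moment, so its lever arm about the knife-edge support is 150.8 / 255.1 = 0.591 m.
That puts it at 3.9 + 0.591 = 4.49 m from the left end.

x ≈ 4.49 m from the left end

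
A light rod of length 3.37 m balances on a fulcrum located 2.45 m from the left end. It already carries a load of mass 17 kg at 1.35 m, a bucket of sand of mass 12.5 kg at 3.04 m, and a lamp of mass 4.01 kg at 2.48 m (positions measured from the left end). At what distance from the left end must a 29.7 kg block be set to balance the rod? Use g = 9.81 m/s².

Sum moments about the fulcrum (at 2.45 m from the left end) (the support reaction has zero arm there).
Load: 17 × 9.81 = 166.8 N down at 1.35 m → arm 1.1 m, τ = 166.8 × 1.1 = 183.5 N·m counterclockwise.
Bucket of sand: 12.5 × 9.81 = 122.6 N down at 3.04 m → arm 0.59 m, τ = 122.6 × 0.59 = 72.33 N·m clockwise.
Lamp: 4.01 × 9.81 = 39.34 N down at 2.48 m → arm 0.03 m, τ = 39.34 × 0.03 = 1.18 N·m clockwise.
Net moment of existing loads = 110 N·m counterclockwise.
The block weighs 29.7 × 9.81 = 291.4 N and must supply an equal clockwise moment, so its lever arm about the fulcrum is 110 / 291.4 = 0.377 m.
That puts it at 2.45 + 0.377 = 2.83 m from the left end.

x ≈ 2.83 m from the left end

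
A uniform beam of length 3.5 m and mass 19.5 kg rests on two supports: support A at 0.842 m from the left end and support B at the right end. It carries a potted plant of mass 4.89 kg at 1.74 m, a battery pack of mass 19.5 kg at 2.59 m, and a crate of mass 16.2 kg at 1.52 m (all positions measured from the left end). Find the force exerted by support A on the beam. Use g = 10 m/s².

Sum moments about support B (its reaction then has zero moment arm).
Beam weight: 19.5 × 10 = 195 N down at 1.75 m → arm 1.75 m, τ = 195 × 1.75 = 341.2 N·m counterclockwise.
Potted plant: 4.89 × 10 = 48.9 N down at 1.74 m → arm 1.76 m, τ = 48.9 × 1.76 = 86.06 N·m counterclockwise.
Battery pack: 19.5 × 10 = 195 N down at 2.59 m → arm 0.91 m, τ = 195 × 0.91 = 177.5 N·m counterclockwise.
Crate: 16.2 × 10 = 162 N down at 1.52 m → arm 1.98 m, τ = 162 × 1.98 = 320.8 N·m counterclockwise.
Net load moment about support B = 925.6 N·m counterclockwise.
Reaction R at support A is upward at 0.842 m, arm 2.658 m → moment R × 2.658 clockwise.
Στ = 0 ⇒ R × 2.658 = 925.6 ⇒ R = 348 N.

R_A ≈ 348 N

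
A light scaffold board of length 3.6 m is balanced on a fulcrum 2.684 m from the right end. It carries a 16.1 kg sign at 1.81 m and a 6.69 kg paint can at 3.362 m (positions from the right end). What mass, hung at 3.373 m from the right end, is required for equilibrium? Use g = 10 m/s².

Take moments about the fulcrum (at 2.684 m from the right end).
Sign: 16.1 × 10 = 161 N down at 1.81 m → arm 0.874 m, τ = 161 × 0.874 = 140.7 N·m clockwise.
Paint can: 6.69 × 10 = 66.9 N down at 3.362 m → arm 0.678 m, τ = 66.9 × 0.678 = 45.36 N·m counterclockwise.
Net moment of known loads = 95.34 N·m clockwise.
An unknown mass m at 3.373 m has arm 0.689 m; its moment is m·g·0.689 counterclockwise.
Balancing moments: m × 10 × 0.689 = 95.34, giving m = 95.34 / (10 × 0.689) = 13.8 kg.

m ≈ 13.8 kg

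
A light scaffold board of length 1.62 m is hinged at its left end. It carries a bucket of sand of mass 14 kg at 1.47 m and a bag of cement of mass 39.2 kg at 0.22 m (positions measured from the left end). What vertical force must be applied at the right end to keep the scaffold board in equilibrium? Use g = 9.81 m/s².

Taking torques about the left end:
Bucket of sand: 14 × 9.81 = 137.3 N down at 1.47 m → arm 1.47 m, τ = 137.3 × 1.47 = 201.8 N·m clockwise.
Bag of cement: 39.2 × 9.81 = 384.6 N down at 0.22 m → arm 0.22 m, τ = 384.6 × 0.22 = 84.61 N·m clockwise.
Net moment of the loads = 286.4 N·m clockwise.
The upward force F acts at the right end, arm 1.62 m, giving F × 1.62 counterclockwise.
Setting net torque to zero: F × 1.62 = 286.4 → F = 286.4 / 1.62 = 177 N.

F ≈ 177 N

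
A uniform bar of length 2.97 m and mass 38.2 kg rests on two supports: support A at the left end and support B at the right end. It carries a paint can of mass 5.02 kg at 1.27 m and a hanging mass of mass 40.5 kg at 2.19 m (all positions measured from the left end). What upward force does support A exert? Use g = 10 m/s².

About support B:
Beam weight: 38.2 × 10 = 382 N down at 1.485 m → arm 1.485 m, τ = 382 × 1.485 = 567.3 N·m counterclockwise.
Paint can: 5.02 × 10 = 50.2 N down at 1.27 m → arm 1.7 m, τ = 50.2 × 1.7 = 85.34 N·m counterclockwise.
Hanging mass: 40.5 × 10 = 405 N down at 2.19 m → arm 0.78 m, τ = 405 × 0.78 = 315.9 N·m counterclockwise.
Net load moment about support B = 968.5 N·m counterclockwise.
Reaction R at support A is upward at 0 m, arm 2.97 m → moment R × 2.97 clockwise.
For rotational equilibrium, R × 2.97 = 968.5, so R = 326 N.

R_A ≈ 326 N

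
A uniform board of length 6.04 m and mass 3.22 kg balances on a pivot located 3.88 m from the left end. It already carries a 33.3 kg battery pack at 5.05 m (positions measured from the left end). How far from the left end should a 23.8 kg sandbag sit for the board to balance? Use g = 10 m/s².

x ≈ 2.36 m from the left end

Take moments about the pivot (at 3.88 m from the left end).
Beam weight: 3.22 × 10 = 32.2 N down at 3.02 m → arm 0.86 m, τ = 32.2 × 0.86 = 27.69 N·m counterclockwise.
Battery pack: 33.3 × 10 = 333 N down at 5.05 m → arm 1.17 m, τ = 333 × 1.17 = 389.6 N·m clockwise.
Net moment of existing loads = 361.9 N·m clockwise.
The sandbag weighs 23.8 × 10 = 238 N and must supply an equal counterclockwise moment, so its lever arm about the pivot is 361.9 / 238 = 1.52 m.
That puts it at 3.88 − 1.52 = 2.36 m from the left end.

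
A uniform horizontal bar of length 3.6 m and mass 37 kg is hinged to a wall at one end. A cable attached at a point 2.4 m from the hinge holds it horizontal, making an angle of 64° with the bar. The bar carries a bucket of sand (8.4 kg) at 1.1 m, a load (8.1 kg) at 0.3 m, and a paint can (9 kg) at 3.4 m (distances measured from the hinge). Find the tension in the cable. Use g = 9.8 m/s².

About the hinge:
Beam weight: 37 × 9.8 = 362.6 N down at 1.8 m → arm 1.8 m, τ = 362.6 × 1.8 = 652.7 N·m clockwise.
Bucket of sand: 8.4 × 9.8 = 82.32 N down at 1.1 m → arm 1.1 m, τ = 82.32 × 1.1 = 90.55 N·m clockwise.
Load: 8.1 × 9.8 = 79.38 N down at 0.3 m → arm 0.3 m, τ = 79.38 × 0.3 = 23.81 N·m clockwise.
Paint can: 9 × 9.8 = 88.2 N down at 3.4 m → arm 3.4 m, τ = 88.2 × 3.4 = 299.9 N·m clockwise.
Total clockwise load moment = 1067 N·m.
The cable tension T acts at 2.4 m; only its component perpendicular to the bar, T sinθ, produces torque. sin 64° = 0.8988.
Balancing moments: T × 2.4 × 0.8988 = 1067, giving T = 1067 / 2.157 = 495 N.

T ≈ 495 N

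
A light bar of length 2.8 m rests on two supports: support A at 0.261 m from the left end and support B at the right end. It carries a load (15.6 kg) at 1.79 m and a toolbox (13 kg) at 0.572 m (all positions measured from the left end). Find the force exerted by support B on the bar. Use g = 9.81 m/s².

R_B ≈ 108 N

Taking torques about support A:
Load: 15.6 × 9.81 = 153 N down at 1.79 m → arm 1.529 m, τ = 153 × 1.529 = 233.9 N·m clockwise.
Toolbox: 13 × 9.81 = 127.5 N down at 0.572 m → arm 0.311 m, τ = 127.5 × 0.311 = 39.65 N·m clockwise.
Net load moment about support A = 273.6 N·m clockwise.
Reaction R at support B is upward at 2.8 m, arm 2.539 m → moment R × 2.539 counterclockwise.
Balancing moments: R × 2.539 = 273.6, giving R = 108 N.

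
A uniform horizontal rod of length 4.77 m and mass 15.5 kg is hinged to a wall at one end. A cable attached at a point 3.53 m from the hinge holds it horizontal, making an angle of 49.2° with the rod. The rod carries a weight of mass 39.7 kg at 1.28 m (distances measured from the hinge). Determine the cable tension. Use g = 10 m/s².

Taking torques about the hinge:
Beam weight: 15.5 × 10 = 155 N down at 2.385 m → arm 2.385 m, τ = 155 × 2.385 = 369.7 N·m clockwise.
Weight: 39.7 × 10 = 397 N down at 1.28 m → arm 1.28 m, τ = 397 × 1.28 = 508.2 N·m clockwise.
Total clockwise load moment = 877.9 N·m.
The cable tension T acts at 3.53 m; only its component perpendicular to the rod, T sinθ, produces torque. sin 49.2° = 0.757.
Balancing moments: T × 3.53 × 0.757 = 877.9, giving T = 877.9 / 2.672 = 329 N.

T ≈ 329 N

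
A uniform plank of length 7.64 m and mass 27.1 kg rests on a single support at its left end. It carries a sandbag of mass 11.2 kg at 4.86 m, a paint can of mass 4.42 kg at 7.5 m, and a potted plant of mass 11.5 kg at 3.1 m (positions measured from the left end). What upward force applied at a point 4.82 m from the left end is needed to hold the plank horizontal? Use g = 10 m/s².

Taking torques about the left end:
Beam weight: 27.1 × 10 = 271 N down at 3.82 m → arm 3.82 m, τ = 271 × 3.82 = 1035 N·m clockwise.
Sandbag: 11.2 × 10 = 112 N down at 4.86 m → arm 4.86 m, τ = 112 × 4.86 = 544.3 N·m clockwise.
Paint can: 4.42 × 10 = 44.2 N down at 7.5 m → arm 7.5 m, τ = 44.2 × 7.5 = 331.5 N·m clockwise.
Potted plant: 11.5 × 10 = 115 N down at 3.1 m → arm 3.1 m, τ = 115 × 3.1 = 356.5 N·m clockwise.
Net moment of the loads = 2267 N·m clockwise.
The upward force F acts at a point 4.82 m from the left end, arm 4.82 m, giving F × 4.82 counterclockwise.
Balancing moments: F × 4.82 = 2267, giving F = 2267 / 4.82 = 470 N.

F ≈ 470 N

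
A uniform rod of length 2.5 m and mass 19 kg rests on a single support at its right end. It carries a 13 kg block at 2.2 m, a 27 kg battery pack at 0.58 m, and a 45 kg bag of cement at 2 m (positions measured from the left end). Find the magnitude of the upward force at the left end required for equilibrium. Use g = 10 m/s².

F ≈ 408 N

About the right end:
Beam weight: 19 × 10 = 190 N down at 1.25 m → arm 1.25 m, τ = 190 × 1.25 = 237.5 N·m counterclockwise.
Block: 13 × 10 = 130 N down at 2.2 m → arm 0.3 m, τ = 130 × 0.3 = 39 N·m counterclockwise.
Battery pack: 27 × 10 = 270 N down at 0.58 m → arm 1.92 m, τ = 270 × 1.92 = 518.4 N·m counterclockwise.
Bag of cement: 45 × 10 = 450 N down at 2 m → arm 0.5 m, τ = 450 × 0.5 = 225 N·m counterclockwise.
Net moment of the loads = 1020 N·m counterclockwise.
The upward force F acts at the left end, arm 2.5 m, giving F × 2.5 clockwise.
Balancing moments: F × 2.5 = 1020, giving F = 1020 / 2.5 = 408 N.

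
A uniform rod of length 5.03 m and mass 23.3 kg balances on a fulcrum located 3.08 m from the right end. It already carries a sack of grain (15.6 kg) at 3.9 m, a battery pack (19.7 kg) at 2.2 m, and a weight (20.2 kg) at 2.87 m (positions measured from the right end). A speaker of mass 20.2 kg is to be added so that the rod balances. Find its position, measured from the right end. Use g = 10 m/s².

x ≈ 4.17 m from the right end

Take moments about the fulcrum (at 3.08 m from the right end).
Beam weight: 23.3 × 10 = 233 N down at 2.515 m → arm 0.565 m, τ = 233 × 0.565 = 131.6 N·m clockwise.
Sack of grain: 15.6 × 10 = 156 N down at 3.9 m → arm 0.82 m, τ = 156 × 0.82 = 127.9 N·m counterclockwise.
Battery pack: 19.7 × 10 = 197 N down at 2.2 m → arm 0.88 m, τ = 197 × 0.88 = 173.4 N·m clockwise.
Weight: 20.2 × 10 = 202 N down at 2.87 m → arm 0.21 m, τ = 202 × 0.21 = 42.42 N·m clockwise.
Net moment of existing loads = 219.5 N·m clockwise.
The speaker weighs 20.2 × 10 = 202 N and must supply an equal counterclockwise moment, so its lever arm about the fulcrum is 219.5 / 202 = 1.09 m.
That puts it at 3.08 + 1.09 = 4.17 m from the right end.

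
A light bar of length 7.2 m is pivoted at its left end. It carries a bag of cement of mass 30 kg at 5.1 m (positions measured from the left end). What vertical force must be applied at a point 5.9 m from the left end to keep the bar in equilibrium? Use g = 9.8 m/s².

F ≈ 254 N

Sum moments about the left end (the unknown pivot reaction has zero arm there).
Bag of cement: 30 × 9.8 = 294 N down at 5.1 m → arm 5.1 m, τ = 294 × 5.1 = 1499 N·m clockwise.
Net moment of the loads = 1499 N·m clockwise.
The upward force F acts at a point 5.9 m from the left end, arm 5.9 m, giving F × 5.9 counterclockwise.
For rotational equilibrium, F × 5.9 = 1499, so F = 1499 / 5.9 = 254 N.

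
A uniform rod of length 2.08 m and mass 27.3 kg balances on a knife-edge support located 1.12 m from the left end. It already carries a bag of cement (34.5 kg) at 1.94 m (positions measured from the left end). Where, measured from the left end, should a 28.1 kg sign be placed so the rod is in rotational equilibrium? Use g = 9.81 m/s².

Taking torques about the knife-edge support (at 1.12 m from the left end):
Beam weight: 27.3 × 9.81 = 267.8 N down at 1.04 m → arm 0.08 m, τ = 267.8 × 0.08 = 21.42 N·m counterclockwise.
Bag of cement: 34.5 × 9.81 = 338.4 N down at 1.94 m → arm 0.82 m, τ = 338.4 × 0.82 = 277.5 N·m clockwise.
Net moment of existing loads = 256.1 N·m clockwise.
The sign weighs 28.1 × 9.81 = 275.7 N and must supply an equal counterclockwise moment, so its lever arm about the knife-edge support is 256.1 / 275.7 = 0.929 m.
That puts it at 1.12 − 0.929 = 0.191 m from the left end.

x ≈ 0.191 m from the left end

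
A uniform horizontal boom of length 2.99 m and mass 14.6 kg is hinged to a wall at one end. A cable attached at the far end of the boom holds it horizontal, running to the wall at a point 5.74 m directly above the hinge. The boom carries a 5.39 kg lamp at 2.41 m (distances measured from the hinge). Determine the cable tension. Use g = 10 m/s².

Taking torques about the hinge:
Beam weight: 14.6 × 10 = 146 N down at 1.495 m → arm 1.495 m, τ = 146 × 1.495 = 218.3 N·m clockwise.
Lamp: 5.39 × 10 = 53.9 N down at 2.41 m → arm 2.41 m, τ = 53.9 × 2.41 = 129.9 N·m clockwise.
Total clockwise load moment = 348.2 N·m.
The cable tension T acts at 2.99 m; only its component perpendicular to the boom, T sinθ, produces torque. sinθ = h/√(h²+d²) = 5.74/√(5.74²+2.99²) = 0.8869.
For rotational equilibrium, T × 2.99 × 0.8869 = 348.2, so T = 348.2 / 2.652 = 131 N.

T ≈ 131 N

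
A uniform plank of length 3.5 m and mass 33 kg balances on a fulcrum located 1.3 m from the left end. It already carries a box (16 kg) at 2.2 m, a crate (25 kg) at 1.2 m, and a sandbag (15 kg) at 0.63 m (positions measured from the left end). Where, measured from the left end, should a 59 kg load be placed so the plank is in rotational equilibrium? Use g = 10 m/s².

Sum moments about the fulcrum (at 1.3 m from the left end) (the support reaction has zero arm there).
Beam weight: 33 × 10 = 330 N down at 1.75 m → arm 0.45 m, τ = 330 × 0.45 = 148.5 N·m clockwise.
Box: 16 × 10 = 160 N down at 2.2 m → arm 0.9 m, τ = 160 × 0.9 = 144 N·m clockwise.
Crate: 25 × 10 = 250 N down at 1.2 m → arm 0.1 m, τ = 250 × 0.1 = 25 N·m counterclockwise.
Sandbag: 15 × 10 = 150 N down at 0.63 m → arm 0.67 m, τ = 150 × 0.67 = 100.5 N·m counterclockwise.
Net moment of existing loads = 167 N·m clockwise.
The load weighs 59 × 10 = 590 N and must supply an equal counterclockwise moment, so its lever arm about the fulcrum is 167 / 590 = 0.283 m.
That puts it at 1.3 − 0.283 = 1.02 m from the left end.

x ≈ 1.02 m from the left end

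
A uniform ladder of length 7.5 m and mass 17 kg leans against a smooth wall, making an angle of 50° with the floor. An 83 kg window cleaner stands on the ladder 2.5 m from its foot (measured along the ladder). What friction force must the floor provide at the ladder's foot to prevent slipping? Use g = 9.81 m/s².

f ≈ 298 N

Taking torques about the foot of the ladder:
Ladder weight 17×9.81 = 166.8 N acts at 3.75 m along the ladder; its horizontal arm is 3.75·cos50° = 2.41 m → τ = 402 N·m clockwise.
Window cleaner: 83×9.81 = 814.2 N at 2.5 m → arm 1.607 m → τ = 1308 N·m clockwise.
Wall normal N acts horizontally at the top; its moment arm is the height L sinθ = 7.5·sin50° = 5.745 m, counterclockwise.
For rotational equilibrium, N × 5.745 = 1710, so N = 298 N.
ΣFx = 0: friction at the foot balances the wall's push, so f = N_wall = 298 N.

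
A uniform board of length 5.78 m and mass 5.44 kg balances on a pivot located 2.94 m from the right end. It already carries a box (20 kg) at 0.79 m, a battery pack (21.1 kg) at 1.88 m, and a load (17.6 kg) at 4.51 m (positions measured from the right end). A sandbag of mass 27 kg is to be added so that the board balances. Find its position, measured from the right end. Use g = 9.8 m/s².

x ≈ 4.35 m from the right end

Sum moments about the pivot (at 2.94 m from the right end) (the support reaction has zero arm there).
Beam weight: 5.44 × 9.8 = 53.31 N down at 2.89 m → arm 0.05 m, τ = 53.31 × 0.05 = 2.666 N·m clockwise.
Box: 20 × 9.8 = 196 N down at 0.79 m → arm 2.15 m, τ = 196 × 2.15 = 421.4 N·m clockwise.
Battery pack: 21.1 × 9.8 = 206.8 N down at 1.88 m → arm 1.06 m, τ = 206.8 × 1.06 = 219.2 N·m clockwise.
Load: 17.6 × 9.8 = 172.5 N down at 4.51 m → arm 1.57 m, τ = 172.5 × 1.57 = 270.8 N·m counterclockwise.
Net moment of existing loads = 372.5 N·m clockwise.
The sandbag weighs 27 × 9.8 = 264.6 N and must supply an equal counterclockwise moment, so its lever arm about the pivot is 372.5 / 264.6 = 1.41 m.
That puts it at 2.94 + 1.41 = 4.35 m from the right end.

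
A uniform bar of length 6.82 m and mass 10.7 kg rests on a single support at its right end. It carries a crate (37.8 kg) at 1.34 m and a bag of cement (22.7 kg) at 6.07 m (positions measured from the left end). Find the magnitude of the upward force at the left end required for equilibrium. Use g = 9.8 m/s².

Taking torques about the right end:
Beam weight: 10.7 × 9.8 = 104.9 N down at 3.41 m → arm 3.41 m, τ = 104.9 × 3.41 = 357.7 N·m counterclockwise.
Crate: 37.8 × 9.8 = 370.4 N down at 1.34 m → arm 5.48 m, τ = 370.4 × 5.48 = 2030 N·m counterclockwise.
Bag of cement: 22.7 × 9.8 = 222.5 N down at 6.07 m → arm 0.75 m, τ = 222.5 × 0.75 = 166.9 N·m counterclockwise.
Net moment of the loads = 2555 N·m counterclockwise.
The upward force F acts at the left end, arm 6.82 m, giving F × 6.82 clockwise.
For rotational equilibrium, F × 6.82 = 2555, so F = 2555 / 6.82 = 375 N.

F ≈ 375 N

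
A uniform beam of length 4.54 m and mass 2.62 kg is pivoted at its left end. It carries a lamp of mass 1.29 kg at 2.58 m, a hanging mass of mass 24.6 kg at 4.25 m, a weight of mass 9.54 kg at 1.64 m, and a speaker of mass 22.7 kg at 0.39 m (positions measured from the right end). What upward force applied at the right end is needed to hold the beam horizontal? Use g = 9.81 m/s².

Take moments about the left end.
Beam weight: 2.62 × 9.81 = 25.7 N down at 2.27 m → arm 2.27 m, τ = 25.7 × 2.27 = 58.34 N·m clockwise.
Lamp: 1.29 × 9.81 = 12.65 N down at 2.58 m → arm 1.96 m, τ = 12.65 × 1.96 = 24.79 N·m clockwise.
Hanging mass: 24.6 × 9.81 = 241.3 N down at 4.25 m → arm 0.29 m, τ = 241.3 × 0.29 = 69.98 N·m clockwise.
Weight: 9.54 × 9.81 = 93.59 N down at 1.64 m → arm 2.9 m, τ = 93.59 × 2.9 = 271.4 N·m clockwise.
Speaker: 22.7 × 9.81 = 222.7 N down at 0.39 m → arm 4.15 m, τ = 222.7 × 4.15 = 924.2 N·m clockwise.
Net moment of the loads = 1349 N·m clockwise.
The upward force F acts at the right end, arm 4.54 m, giving F × 4.54 counterclockwise.
Balancing moments: F × 4.54 = 1349, giving F = 1349 / 4.54 = 297 N.

F ≈ 297 N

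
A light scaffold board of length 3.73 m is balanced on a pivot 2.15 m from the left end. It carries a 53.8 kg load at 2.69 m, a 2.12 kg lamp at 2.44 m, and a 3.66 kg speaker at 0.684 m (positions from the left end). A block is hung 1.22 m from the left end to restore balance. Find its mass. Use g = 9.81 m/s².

m ≈ 26.1 kg

Sum moments about the pivot (at 2.15 m from the left end) (the support reaction has zero arm there).
Load: 53.8 × 9.81 = 527.8 N down at 2.69 m → arm 0.54 m, τ = 527.8 × 0.54 = 285 N·m clockwise.
Lamp: 2.12 × 9.81 = 20.8 N down at 2.44 m → arm 0.29 m, τ = 20.8 × 0.29 = 6.032 N·m clockwise.
Speaker: 3.66 × 9.81 = 35.9 N down at 0.684 m → arm 1.466 m, τ = 35.9 × 1.466 = 52.63 N·m counterclockwise.
Net moment of known loads = 238.4 N·m clockwise.
An unknown mass m at 1.22 m has arm 0.93 m; its moment is m·g·0.93 counterclockwise.
For rotational equilibrium, m × 9.81 × 0.93 = 238.4, so m = 238.4 / (9.81 × 0.93) = 26.1 kg.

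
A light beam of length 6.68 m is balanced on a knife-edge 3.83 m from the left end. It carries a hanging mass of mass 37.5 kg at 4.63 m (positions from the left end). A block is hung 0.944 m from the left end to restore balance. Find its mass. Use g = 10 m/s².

m ≈ 10.4 kg

Sum moments about the knife-edge (at 3.83 m from the left end) (the support reaction has zero arm there).
Hanging mass: 37.5 × 10 = 375 N down at 4.63 m → arm 0.8 m, τ = 375 × 0.8 = 300 N·m clockwise.
Net moment of known loads = 300 N·m clockwise.
An unknown mass m at 0.944 m has arm 2.886 m; its moment is m·g·2.886 counterclockwise.
For rotational equilibrium, m × 10 × 2.886 = 300, so m = 300 / (10 × 2.886) = 10.4 kg.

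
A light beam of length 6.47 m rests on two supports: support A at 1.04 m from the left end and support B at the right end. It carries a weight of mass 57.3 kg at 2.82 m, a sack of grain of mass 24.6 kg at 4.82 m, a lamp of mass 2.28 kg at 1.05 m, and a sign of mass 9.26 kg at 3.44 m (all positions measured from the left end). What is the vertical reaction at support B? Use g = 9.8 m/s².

R_B ≈ 392 N

Take moments about support A.
Weight: 57.3 × 9.8 = 561.5 N down at 2.82 m → arm 1.78 m, τ = 561.5 × 1.78 = 999.5 N·m clockwise.
Sack of grain: 24.6 × 9.8 = 241.1 N down at 4.82 m → arm 3.78 m, τ = 241.1 × 3.78 = 911.4 N·m clockwise.
Lamp: 2.28 × 9.8 = 22.34 N down at 1.05 m → arm 0.01 m, τ = 22.34 × 0.01 = 0.2234 N·m clockwise.
Sign: 9.26 × 9.8 = 90.75 N down at 3.44 m → arm 2.4 m, τ = 90.75 × 2.4 = 217.8 N·m clockwise.
Net load moment about support A = 2129 N·m clockwise.
Reaction R at support B is upward at 6.47 m, arm 5.43 m → moment R × 5.43 counterclockwise.
Balancing moments: R × 5.43 = 2129, giving R = 392 N.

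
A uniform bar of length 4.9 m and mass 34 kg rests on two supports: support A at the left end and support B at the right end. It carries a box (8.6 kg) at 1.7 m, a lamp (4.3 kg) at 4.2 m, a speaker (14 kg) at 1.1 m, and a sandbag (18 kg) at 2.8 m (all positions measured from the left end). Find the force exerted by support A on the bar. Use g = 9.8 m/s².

R_A ≈ 410 N

Sum moments about support B (its reaction then has zero moment arm).
Beam weight: 34 × 9.8 = 333.2 N down at 2.45 m → arm 2.45 m, τ = 333.2 × 2.45 = 816.3 N·m counterclockwise.
Box: 8.6 × 9.8 = 84.28 N down at 1.7 m → arm 3.2 m, τ = 84.28 × 3.2 = 269.7 N·m counterclockwise.
Lamp: 4.3 × 9.8 = 42.14 N down at 4.2 m → arm 0.7 m, τ = 42.14 × 0.7 = 29.5 N·m counterclockwise.
Speaker: 14 × 9.8 = 137.2 N down at 1.1 m → arm 3.8 m, τ = 137.2 × 3.8 = 521.4 N·m counterclockwise.
Sandbag: 18 × 9.8 = 176.4 N down at 2.8 m → arm 2.1 m, τ = 176.4 × 2.1 = 370.4 N·m counterclockwise.
Net load moment about support B = 2007 N·m counterclockwise.
Reaction R at support A is upward at 0 m, arm 4.9 m → moment R × 4.9 clockwise.
Στ = 0 ⇒ R × 4.9 = 2007 ⇒ R = 410 N.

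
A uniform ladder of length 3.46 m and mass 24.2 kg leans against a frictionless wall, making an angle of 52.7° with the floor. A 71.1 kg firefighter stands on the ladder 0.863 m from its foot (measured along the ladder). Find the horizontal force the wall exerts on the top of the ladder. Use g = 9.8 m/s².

Take moments about the foot of the ladder.
Ladder weight 24.2×9.8 = 237.2 N acts at 1.73 m along the ladder; its horizontal arm is 1.73·cos52.7° = 1.048 m → τ = 248.6 N·m clockwise.
Firefighter: 71.1×9.8 = 696.8 N at 0.863 m → arm 0.523 m → τ = 364.4 N·m clockwise.
Wall normal N acts horizontally at the top; its moment arm is the height L sinθ = 3.46·sin52.7° = 2.752 m, counterclockwise.
Setting net torque to zero: N × 2.752 = 613 → N = 223 N.

N_wall ≈ 223 N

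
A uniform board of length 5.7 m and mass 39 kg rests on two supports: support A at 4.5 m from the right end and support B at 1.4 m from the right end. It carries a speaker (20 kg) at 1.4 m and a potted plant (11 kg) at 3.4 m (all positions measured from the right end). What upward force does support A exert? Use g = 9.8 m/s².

R_A ≈ 248 N

Take moments about support B.
Beam weight: 39 × 9.8 = 382.2 N down at 2.85 m → arm 1.45 m, τ = 382.2 × 1.45 = 554.2 N·m counterclockwise.
Speaker: acts at the support B, moment arm 0 → no torque.
Potted plant: 11 × 9.8 = 107.8 N down at 3.4 m → arm 2 m, τ = 107.8 × 2 = 215.6 N·m counterclockwise.
Net load moment about support B = 769.8 N·m counterclockwise.
Reaction R at support A is upward at 4.5 m, arm 3.1 m → moment R × 3.1 clockwise.
Balancing moments: R × 3.1 = 769.8, giving R = 248 N.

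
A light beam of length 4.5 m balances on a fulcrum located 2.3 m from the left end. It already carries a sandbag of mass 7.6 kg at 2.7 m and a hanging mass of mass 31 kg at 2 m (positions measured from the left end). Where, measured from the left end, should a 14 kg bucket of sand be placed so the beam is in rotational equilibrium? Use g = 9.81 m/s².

x ≈ 2.75 m from the left end

Sum moments about the fulcrum (at 2.3 m from the left end) (the support reaction has zero arm there).
Sandbag: 7.6 × 9.81 = 74.56 N down at 2.7 m → arm 0.4 m, τ = 74.56 × 0.4 = 29.82 N·m clockwise.
Hanging mass: 31 × 9.81 = 304.1 N down at 2 m → arm 0.3 m, τ = 304.1 × 0.3 = 91.23 N·m counterclockwise.
Net moment of existing loads = 61.41 N·m counterclockwise.
The bucket of sand weighs 14 × 9.81 = 137.3 N and must supply an equal clockwise moment, so its lever arm about the fulcrum is 61.41 / 137.3 = 0.447 m.
That puts it at 2.3 + 0.447 = 2.75 m from the left end.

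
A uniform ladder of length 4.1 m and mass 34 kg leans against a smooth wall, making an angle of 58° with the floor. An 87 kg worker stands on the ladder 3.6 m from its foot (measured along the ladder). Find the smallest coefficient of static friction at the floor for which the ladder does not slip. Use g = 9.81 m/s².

About the foot of the ladder:
Ladder weight 34×9.81 = 333.5 N acts at 2.05 m along the ladder; its horizontal arm is 2.05·cos58° = 1.086 m → τ = 362.2 N·m clockwise.
Worker: 87×9.81 = 853.5 N at 3.6 m → arm 1.908 m → τ = 1628 N·m clockwise.
Wall normal N acts horizontally at the top; its moment arm is the height L sinθ = 4.1·sin58° = 3.477 m, counterclockwise.
Setting net torque to zero: N × 3.477 = 1990 → N = 572.3 N.
ΣFx = 0 ⇒ f = N_wall = 572.3 N. ΣFy = 0 ⇒ N_floor = 1187 N.
μ_min = f / N_floor = 572.3 / 1187 = 0.482.

μ_min ≈ 0.482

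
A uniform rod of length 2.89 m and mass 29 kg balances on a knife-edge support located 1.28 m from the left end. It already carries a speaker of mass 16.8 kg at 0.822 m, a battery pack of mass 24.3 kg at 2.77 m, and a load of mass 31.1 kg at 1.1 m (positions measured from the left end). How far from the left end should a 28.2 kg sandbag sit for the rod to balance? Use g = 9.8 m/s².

Take moments about the knife-edge support (at 1.28 m from the left end).
Beam weight: 29 × 9.8 = 284.2 N down at 1.445 m → arm 0.165 m, τ = 284.2 × 0.165 = 46.89 N·m clockwise.
Speaker: 16.8 × 9.8 = 164.6 N down at 0.822 m → arm 0.458 m, τ = 164.6 × 0.458 = 75.39 N·m counterclockwise.
Battery pack: 24.3 × 9.8 = 238.1 N down at 2.77 m → arm 1.49 m, τ = 238.1 × 1.49 = 354.8 N·m clockwise.
Load: 31.1 × 9.8 = 304.8 N down at 1.1 m → arm 0.18 m, τ = 304.8 × 0.18 = 54.86 N·m counterclockwise.
Net moment of existing loads = 271.4 N·m clockwise.
The sandbag weighs 28.2 × 9.8 = 276.4 N and must supply an equal counterclockwise moment, so its lever arm about the knife-edge support is 271.4 / 276.4 = 0.982 m.
That puts it at 1.28 − 0.982 = 0.298 m from the left end.

x ≈ 0.298 m from the left end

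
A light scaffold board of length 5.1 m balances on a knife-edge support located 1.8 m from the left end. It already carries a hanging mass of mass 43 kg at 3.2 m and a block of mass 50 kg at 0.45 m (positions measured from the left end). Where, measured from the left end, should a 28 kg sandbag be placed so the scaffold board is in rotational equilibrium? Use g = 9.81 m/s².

Choose the knife-edge support (at 1.8 m from the left end) as the axis so the support reaction has zero arm there.
Hanging mass: 43 × 9.81 = 421.8 N down at 3.2 m → arm 1.4 m, τ = 421.8 × 1.4 = 590.5 N·m clockwise.
Block: 50 × 9.81 = 490.5 N down at 0.45 m → arm 1.35 m, τ = 490.5 × 1.35 = 662.2 N·m counterclockwise.
Net moment of existing loads = 71.7 N·m counterclockwise.
The sandbag weighs 28 × 9.81 = 274.7 N and must supply an equal clockwise moment, so its lever arm about the knife-edge support is 71.7 / 274.7 = 0.261 m.
That puts it at 1.8 + 0.261 = 2.06 m from the left end.

x ≈ 2.06 m from the left end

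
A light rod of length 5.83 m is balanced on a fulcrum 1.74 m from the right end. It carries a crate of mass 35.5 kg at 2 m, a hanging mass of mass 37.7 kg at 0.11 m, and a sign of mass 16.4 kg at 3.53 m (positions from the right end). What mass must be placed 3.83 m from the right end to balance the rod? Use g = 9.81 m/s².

m ≈ 10.9 kg

About the fulcrum (at 1.74 m from the right end):
Crate: 35.5 × 9.81 = 348.3 N down at 2 m → arm 0.26 m, τ = 348.3 × 0.26 = 90.56 N·m counterclockwise.
Hanging mass: 37.7 × 9.81 = 369.8 N down at 0.11 m → arm 1.63 m, τ = 369.8 × 1.63 = 602.8 N·m clockwise.
Sign: 16.4 × 9.81 = 160.9 N down at 3.53 m → arm 1.79 m, τ = 160.9 × 1.79 = 288 N·m counterclockwise.
Net moment of known loads = 224.2 N·m clockwise.
An unknown mass m at 3.83 m has arm 2.09 m; its moment is m·g·2.09 counterclockwise.
Στ = 0 ⇒ m × 9.81 × 2.09 = 224.2 ⇒ m = 224.2 / (9.81 × 2.09) = 10.9 kg.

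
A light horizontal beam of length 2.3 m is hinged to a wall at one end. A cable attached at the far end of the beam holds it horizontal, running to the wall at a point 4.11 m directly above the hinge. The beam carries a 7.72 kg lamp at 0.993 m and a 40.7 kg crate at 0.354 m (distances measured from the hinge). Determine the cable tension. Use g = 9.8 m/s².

T ≈ 108 N

Sum moments about the hinge (the unknown hinge reaction has zero arm there).
Lamp: 7.72 × 9.8 = 75.66 N down at 0.993 m → arm 0.993 m, τ = 75.66 × 0.993 = 75.13 N·m clockwise.
Crate: 40.7 × 9.8 = 398.9 N down at 0.354 m → arm 0.354 m, τ = 398.9 × 0.354 = 141.2 N·m clockwise.
Total clockwise load moment = 216.3 N·m.
The cable tension T acts at 2.3 m; only its component perpendicular to the beam, T sinθ, produces torque. sinθ = h/√(h²+d²) = 4.11/√(4.11²+2.3²) = 0.8727.
Balancing moments: T × 2.3 × 0.8727 = 216.3, giving T = 216.3 / 2.007 = 108 N.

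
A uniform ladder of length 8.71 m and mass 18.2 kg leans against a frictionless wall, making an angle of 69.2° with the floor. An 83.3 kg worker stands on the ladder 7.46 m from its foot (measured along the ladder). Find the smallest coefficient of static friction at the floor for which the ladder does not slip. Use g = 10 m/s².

Choose the foot of the ladder as the axis so the floor normal and friction both act there and drop out.
Ladder weight 18.2×10 = 182 N acts at 4.355 m along the ladder; its horizontal arm is 4.355·cos69.2° = 1.546 m → τ = 281.4 N·m clockwise.
Worker: 83.3×10 = 833 N at 7.46 m → arm 2.649 m → τ = 2207 N·m clockwise.
Wall normal N acts horizontally at the top; its moment arm is the height L sinθ = 8.71·sin69.2° = 8.142 m, counterclockwise.
Setting net torque to zero: N × 8.142 = 2488 → N = 305.6 N.
ΣFx = 0 ⇒ f = N_wall = 305.6 N. ΣFy = 0 ⇒ N_floor = 1015 N.
μ_min = f / N_floor = 305.6 / 1015 = 0.301.

μ_min ≈ 0.301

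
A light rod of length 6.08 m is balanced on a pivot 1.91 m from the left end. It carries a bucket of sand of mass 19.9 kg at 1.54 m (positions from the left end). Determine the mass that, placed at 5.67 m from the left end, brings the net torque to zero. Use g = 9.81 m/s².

Choose the pivot (at 1.91 m from the left end) as the axis so the support reaction has zero arm there.
Bucket of sand: 19.9 × 9.81 = 195.2 N down at 1.54 m → arm 0.37 m, τ = 195.2 × 0.37 = 72.22 N·m counterclockwise.
Net moment of known loads = 72.22 N·m counterclockwise.
An unknown mass m at 5.67 m has arm 3.76 m; its moment is m·g·3.76 clockwise.
For rotational equilibrium, m × 9.81 × 3.76 = 72.22, so m = 72.22 / (9.81 × 3.76) = 1.96 kg.

m ≈ 1.96 kg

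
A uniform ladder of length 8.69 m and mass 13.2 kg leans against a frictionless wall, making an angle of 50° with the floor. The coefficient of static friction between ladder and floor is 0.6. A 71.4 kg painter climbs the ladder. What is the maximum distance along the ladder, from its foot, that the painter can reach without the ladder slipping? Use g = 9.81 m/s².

About the foot of the ladder:
Ladder weight 13.2×9.81 = 129.5 N acts at 4.345 m along the ladder; its horizontal arm is 4.345·cos50° = 2.793 m → τ = 361.7 N·m clockwise.
Painter weight 71.4×9.81 = 700.4 N at distance d → arm d·cos50° → τ = 700.4·d·0.6428 clockwise.
Wall normal N at the top has arm L sinθ = 6.657 m counterclockwise, so Στ = 0 gives N·6.657 = 361.7 + 450.2·d.
ΣFy = 0 ⇒ N_floor = 829.9 N, so the maximum friction is μ_s·N_floor = 0.6×829.9 = 497.9 N. ΣFx = 0 ⇒ N_wall = f, so at the slipping point N = 497.9 N.
Substituting: 497.9×6.657 = 361.7 + 450.2·d ⇒ d = (3315 − 361.7) / 450.2 = 6.56 m.

d ≈ 6.56 m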